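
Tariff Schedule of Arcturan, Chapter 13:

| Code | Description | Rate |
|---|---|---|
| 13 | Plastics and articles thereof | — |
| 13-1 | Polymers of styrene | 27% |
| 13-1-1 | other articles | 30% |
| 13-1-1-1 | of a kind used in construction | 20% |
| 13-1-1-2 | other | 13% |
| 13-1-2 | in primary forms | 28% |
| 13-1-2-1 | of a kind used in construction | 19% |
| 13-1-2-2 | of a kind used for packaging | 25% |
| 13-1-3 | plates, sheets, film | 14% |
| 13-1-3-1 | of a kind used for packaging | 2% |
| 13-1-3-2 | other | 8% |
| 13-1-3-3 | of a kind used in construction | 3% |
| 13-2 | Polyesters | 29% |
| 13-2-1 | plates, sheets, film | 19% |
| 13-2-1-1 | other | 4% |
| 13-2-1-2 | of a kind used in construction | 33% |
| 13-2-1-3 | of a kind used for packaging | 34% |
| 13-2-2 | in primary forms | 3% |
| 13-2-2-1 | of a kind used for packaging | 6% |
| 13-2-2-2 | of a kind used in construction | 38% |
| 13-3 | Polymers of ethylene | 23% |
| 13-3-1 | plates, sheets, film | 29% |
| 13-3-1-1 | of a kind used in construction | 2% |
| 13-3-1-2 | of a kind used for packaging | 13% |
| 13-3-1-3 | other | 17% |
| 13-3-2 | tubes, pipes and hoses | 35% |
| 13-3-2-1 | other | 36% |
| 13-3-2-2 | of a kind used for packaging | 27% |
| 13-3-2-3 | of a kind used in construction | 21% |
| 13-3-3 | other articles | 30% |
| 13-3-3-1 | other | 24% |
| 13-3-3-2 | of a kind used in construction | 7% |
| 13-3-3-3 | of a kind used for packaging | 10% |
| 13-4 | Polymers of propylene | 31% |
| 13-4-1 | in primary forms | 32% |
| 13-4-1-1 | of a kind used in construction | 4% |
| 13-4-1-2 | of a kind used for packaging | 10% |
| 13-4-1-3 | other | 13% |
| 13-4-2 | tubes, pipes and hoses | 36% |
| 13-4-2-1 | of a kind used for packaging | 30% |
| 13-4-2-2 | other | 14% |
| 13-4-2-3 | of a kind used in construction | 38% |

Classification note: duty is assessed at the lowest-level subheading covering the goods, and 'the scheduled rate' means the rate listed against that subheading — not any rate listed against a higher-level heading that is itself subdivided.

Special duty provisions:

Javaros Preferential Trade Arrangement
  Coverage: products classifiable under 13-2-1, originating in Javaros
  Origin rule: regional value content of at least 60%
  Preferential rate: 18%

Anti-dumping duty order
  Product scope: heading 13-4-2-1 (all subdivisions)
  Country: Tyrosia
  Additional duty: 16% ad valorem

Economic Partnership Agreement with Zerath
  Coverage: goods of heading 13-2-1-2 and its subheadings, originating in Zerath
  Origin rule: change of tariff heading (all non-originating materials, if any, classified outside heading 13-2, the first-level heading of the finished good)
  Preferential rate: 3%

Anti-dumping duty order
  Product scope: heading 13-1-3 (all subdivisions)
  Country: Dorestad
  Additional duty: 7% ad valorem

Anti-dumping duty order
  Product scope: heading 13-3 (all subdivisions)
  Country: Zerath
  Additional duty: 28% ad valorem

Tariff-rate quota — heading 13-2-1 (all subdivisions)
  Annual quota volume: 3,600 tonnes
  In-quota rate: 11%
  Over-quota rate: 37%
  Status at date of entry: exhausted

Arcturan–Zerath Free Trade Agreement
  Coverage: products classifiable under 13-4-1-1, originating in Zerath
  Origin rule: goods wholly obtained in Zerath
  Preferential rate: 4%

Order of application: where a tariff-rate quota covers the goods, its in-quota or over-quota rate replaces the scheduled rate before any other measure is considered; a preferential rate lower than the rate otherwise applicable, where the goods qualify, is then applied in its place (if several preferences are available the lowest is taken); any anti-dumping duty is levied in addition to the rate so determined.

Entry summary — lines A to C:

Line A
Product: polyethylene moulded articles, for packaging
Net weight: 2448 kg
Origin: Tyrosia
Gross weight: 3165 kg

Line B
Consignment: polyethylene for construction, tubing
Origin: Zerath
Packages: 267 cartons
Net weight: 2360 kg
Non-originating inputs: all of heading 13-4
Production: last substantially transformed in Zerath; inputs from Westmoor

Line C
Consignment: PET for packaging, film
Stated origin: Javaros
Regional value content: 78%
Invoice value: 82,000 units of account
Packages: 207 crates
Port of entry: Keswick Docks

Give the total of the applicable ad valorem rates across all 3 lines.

Line A: polyethylene → 13-3; moulded articles → 13-3-3; for packaging → 13-3-3-3. Scheduled 10%. No special measure applies. → 10%.
Line B: polyethylene → 13-3; tubing → 13-3-2; for construction → 13-3-2-3. Scheduled 21%. Zerath agreement on 13-2-1-2: 13-3-2-3 not covered; Zerath agreement on 13-4-1-1: 13-3-2-3 not covered; anti-dumping (Zerath, 13-3): +28%; total 21% + 28% = 49%. → 49%.
Line C: PET → 13-2; film → 13-2-1; for packaging → 13-2-1-3. Scheduled 34%. quota on 13-2-1 exhausted → over-quota 37%; Javaros agreement on 13-2-1: RVC ≥ 60% → 18% available; preferential 18%. → 18%.
Sum: 10% + 49% + 18% = 77%.

77%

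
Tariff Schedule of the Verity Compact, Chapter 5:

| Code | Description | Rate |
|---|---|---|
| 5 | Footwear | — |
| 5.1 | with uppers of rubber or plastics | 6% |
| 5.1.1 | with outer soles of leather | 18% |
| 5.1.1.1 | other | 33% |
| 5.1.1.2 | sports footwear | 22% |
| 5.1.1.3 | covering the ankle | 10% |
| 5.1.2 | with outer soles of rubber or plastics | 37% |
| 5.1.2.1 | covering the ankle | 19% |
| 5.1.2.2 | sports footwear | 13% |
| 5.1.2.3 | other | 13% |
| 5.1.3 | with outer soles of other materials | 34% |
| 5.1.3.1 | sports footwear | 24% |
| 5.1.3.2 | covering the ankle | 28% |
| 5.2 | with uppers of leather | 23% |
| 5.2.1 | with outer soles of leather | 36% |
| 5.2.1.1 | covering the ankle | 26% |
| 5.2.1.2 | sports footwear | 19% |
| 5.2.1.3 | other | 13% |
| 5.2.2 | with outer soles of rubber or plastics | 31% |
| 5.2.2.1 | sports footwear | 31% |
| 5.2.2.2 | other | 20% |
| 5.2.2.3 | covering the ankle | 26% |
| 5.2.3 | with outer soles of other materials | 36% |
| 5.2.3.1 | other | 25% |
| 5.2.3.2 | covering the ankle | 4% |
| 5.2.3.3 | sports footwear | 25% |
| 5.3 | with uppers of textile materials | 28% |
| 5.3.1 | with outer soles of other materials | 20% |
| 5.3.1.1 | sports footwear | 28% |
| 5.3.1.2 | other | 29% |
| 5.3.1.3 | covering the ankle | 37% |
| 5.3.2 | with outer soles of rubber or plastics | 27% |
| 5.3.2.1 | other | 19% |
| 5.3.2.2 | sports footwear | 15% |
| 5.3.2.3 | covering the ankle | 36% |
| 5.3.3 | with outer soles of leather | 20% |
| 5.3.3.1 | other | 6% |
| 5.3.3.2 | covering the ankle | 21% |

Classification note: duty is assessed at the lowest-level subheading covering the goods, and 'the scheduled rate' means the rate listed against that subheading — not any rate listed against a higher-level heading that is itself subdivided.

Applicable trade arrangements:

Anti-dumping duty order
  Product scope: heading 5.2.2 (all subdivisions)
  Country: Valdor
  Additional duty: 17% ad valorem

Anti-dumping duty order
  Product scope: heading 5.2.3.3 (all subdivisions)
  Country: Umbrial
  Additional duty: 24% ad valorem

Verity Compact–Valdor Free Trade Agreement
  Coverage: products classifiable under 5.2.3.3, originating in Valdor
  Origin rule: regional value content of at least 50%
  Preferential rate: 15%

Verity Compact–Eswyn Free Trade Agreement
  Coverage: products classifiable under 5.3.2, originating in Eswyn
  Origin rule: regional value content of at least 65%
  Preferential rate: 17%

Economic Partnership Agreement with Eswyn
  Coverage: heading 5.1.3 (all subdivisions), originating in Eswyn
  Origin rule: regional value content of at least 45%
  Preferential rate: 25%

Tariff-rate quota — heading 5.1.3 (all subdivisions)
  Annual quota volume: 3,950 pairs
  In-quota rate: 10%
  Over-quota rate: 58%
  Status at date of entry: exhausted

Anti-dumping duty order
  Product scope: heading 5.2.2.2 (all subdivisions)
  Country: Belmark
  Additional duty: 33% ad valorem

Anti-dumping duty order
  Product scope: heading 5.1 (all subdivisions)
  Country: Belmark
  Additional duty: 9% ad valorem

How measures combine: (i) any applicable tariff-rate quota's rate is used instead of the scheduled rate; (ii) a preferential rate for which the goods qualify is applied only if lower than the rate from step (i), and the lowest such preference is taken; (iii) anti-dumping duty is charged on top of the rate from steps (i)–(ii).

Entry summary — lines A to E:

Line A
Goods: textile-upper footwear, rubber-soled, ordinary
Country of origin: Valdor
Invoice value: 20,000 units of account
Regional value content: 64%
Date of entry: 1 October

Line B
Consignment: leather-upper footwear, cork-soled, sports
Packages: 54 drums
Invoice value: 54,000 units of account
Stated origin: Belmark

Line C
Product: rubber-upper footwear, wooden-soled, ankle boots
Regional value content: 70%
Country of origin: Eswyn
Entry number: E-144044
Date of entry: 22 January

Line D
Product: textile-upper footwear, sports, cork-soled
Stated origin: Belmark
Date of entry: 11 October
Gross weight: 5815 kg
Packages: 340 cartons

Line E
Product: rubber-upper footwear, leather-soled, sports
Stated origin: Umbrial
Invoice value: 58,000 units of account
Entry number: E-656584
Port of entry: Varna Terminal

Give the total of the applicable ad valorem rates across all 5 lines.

Line A: textile-upper → 5.3; rubber-soled → 5.3.2; ordinary → 5.3.2.1. Scheduled 19%. Valdor agreement on 5.2.3.3: 5.3.2.1 not covered. → 19%.
Line B: leather-upper → 5.2; cork-soled → 5.2.3; sports → 5.2.3.3. Scheduled 25%. No special measure applies. → 25%.
Line C: rubber-upper → 5.1; wooden-soled → 5.1.3; ankle boots → 5.1.3.2. Scheduled 28%. quota on 5.1.3 exhausted → over-quota 58%; Eswyn agreement on 5.3.2: 5.1.3.2 not covered; Eswyn agreement on 5.1.3: RVC ≥ 45% → 25% available; preferential 25%. → 25%.
Line D: textile-upper → 5.3; cork-soled → 5.3.1; sports → 5.3.1.1. Scheduled 28%. No special measure applies. → 28%.
Line E: rubber-upper → 5.1; leather-soled → 5.1.1; sports → 5.1.1.2. Scheduled 22%. No special measure applies. → 22%.
Sum: 19% + 25% + 25% + 28% + 22% = 119%.

119%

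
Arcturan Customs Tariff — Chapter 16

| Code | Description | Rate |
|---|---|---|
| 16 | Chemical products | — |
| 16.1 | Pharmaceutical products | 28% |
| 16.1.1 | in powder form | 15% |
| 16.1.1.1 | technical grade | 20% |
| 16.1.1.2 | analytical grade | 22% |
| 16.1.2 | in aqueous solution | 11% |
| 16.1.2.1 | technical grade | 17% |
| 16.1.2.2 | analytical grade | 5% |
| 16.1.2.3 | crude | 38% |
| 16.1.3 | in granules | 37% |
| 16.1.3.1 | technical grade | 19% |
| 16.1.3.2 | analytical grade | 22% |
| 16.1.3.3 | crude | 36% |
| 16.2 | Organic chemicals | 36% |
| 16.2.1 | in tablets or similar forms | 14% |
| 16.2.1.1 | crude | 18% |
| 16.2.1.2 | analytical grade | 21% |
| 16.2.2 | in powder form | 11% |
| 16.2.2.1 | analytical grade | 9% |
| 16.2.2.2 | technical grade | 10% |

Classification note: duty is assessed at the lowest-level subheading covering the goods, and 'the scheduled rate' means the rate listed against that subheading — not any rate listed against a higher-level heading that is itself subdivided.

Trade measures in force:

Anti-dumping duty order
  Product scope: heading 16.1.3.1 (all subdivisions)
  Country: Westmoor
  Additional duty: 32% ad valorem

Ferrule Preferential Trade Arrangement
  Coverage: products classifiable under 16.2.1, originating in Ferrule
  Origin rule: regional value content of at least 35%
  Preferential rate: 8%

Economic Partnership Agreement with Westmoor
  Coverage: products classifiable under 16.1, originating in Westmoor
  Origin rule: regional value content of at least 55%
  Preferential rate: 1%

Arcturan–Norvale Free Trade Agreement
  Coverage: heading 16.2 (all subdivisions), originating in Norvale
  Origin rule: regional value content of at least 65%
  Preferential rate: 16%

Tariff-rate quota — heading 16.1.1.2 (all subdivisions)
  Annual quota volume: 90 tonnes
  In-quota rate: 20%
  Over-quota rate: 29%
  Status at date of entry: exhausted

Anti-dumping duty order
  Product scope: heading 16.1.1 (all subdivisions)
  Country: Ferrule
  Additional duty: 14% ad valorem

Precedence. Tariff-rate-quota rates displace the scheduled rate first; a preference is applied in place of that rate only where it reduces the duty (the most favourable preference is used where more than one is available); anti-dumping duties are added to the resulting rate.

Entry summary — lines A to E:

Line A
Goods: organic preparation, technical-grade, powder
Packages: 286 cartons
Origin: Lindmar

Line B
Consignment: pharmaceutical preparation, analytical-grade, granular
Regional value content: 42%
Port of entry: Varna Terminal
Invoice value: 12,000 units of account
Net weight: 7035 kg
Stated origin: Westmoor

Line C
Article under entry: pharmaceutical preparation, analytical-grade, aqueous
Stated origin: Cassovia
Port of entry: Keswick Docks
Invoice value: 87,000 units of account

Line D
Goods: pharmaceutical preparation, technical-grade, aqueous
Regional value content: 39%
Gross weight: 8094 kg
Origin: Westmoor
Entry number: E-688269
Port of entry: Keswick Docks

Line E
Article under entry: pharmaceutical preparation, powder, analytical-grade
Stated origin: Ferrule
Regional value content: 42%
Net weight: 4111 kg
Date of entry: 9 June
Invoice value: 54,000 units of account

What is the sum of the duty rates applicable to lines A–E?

Line A: organic → 16.2; powder → 16.2.2; technical-grade → 16.2.2.2. Scheduled 10%. No special measure applies. → 10%.
Line B: pharmaceutical → 16.1; granular → 16.1.3; analytical-grade → 16.1.3.2. Scheduled 22%. Westmoor agreement on 16.1: RVC < 55%. → 22%.
Line C: pharmaceutical → 16.1; aqueous → 16.1.2; analytical-grade → 16.1.2.2. Scheduled 5%. No special measure applies. → 5%.
Line D: pharmaceutical → 16.1; aqueous → 16.1.2; technical-grade → 16.1.2.1. Scheduled 17%. Westmoor agreement on 16.1: RVC < 55%. → 17%.
Line E: pharmaceutical → 16.1; powder → 16.1.1; analytical-grade → 16.1.1.2. Scheduled 22%. quota on 16.1.1.2 exhausted → over-quota 29%; Ferrule agreement on 16.2.1: 16.1.1.2 not covered; anti-dumping (Ferrule, 16.1.1): +14%; total 29% + 14% = 43%. → 43%.
Sum: 10% + 22% + 5% + 17% + 43% = 97%.

97%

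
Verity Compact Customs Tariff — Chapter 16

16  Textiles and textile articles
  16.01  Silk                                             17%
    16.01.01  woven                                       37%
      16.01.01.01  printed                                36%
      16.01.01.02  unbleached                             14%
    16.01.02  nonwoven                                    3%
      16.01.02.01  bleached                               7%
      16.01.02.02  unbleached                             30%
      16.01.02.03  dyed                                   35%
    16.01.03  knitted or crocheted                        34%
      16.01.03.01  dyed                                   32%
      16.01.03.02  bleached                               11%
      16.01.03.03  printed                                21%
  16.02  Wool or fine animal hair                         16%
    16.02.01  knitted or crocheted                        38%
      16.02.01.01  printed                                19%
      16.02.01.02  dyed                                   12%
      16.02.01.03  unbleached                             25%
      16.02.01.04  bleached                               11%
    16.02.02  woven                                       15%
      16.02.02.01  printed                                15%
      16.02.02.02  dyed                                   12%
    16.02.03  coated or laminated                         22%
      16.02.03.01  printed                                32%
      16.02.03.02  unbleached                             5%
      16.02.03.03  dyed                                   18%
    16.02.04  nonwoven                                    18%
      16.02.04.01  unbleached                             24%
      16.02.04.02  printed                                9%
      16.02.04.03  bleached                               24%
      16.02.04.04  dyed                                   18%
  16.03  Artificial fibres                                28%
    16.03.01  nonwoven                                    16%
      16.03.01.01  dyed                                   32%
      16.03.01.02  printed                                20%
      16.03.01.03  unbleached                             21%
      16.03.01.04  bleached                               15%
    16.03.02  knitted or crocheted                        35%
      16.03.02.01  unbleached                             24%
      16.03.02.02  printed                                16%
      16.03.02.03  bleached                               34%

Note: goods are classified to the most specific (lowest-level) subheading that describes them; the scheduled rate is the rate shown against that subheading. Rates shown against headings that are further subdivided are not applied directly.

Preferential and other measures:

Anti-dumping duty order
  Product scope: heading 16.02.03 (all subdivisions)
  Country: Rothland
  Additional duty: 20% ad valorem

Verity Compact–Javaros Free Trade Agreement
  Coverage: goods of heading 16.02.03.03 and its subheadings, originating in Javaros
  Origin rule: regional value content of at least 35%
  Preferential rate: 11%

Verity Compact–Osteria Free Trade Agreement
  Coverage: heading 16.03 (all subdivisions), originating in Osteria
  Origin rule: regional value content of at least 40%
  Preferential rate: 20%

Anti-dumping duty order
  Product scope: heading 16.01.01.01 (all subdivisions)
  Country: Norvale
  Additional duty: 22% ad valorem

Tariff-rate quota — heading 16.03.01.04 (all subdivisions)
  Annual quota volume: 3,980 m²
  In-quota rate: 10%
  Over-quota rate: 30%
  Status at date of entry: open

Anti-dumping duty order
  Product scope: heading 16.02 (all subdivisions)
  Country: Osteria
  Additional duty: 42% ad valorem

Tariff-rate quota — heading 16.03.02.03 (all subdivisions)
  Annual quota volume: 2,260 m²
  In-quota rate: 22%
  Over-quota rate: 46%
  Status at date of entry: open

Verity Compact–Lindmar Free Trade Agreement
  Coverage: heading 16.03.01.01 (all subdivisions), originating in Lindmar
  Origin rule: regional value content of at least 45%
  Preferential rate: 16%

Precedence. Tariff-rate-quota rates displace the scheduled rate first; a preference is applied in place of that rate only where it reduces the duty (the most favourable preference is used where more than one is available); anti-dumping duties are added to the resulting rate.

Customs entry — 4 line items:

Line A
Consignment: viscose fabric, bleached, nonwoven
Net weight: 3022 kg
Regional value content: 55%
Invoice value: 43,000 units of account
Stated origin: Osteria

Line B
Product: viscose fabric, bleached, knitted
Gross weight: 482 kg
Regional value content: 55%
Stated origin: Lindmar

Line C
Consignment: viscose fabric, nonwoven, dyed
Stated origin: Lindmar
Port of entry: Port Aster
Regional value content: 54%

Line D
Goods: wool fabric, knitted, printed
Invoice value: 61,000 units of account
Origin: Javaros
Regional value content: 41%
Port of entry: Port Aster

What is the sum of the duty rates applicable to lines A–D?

67%

Line A: viscose → 16.03; nonwoven → 16.03.01; bleached → 16.03.01.04. Scheduled 15%. quota on 16.03.01.04 open → in-quota 10%; Osteria agreement on 16.03: RVC ≥ 40% → 20% available; preference 20% not lower than 10% → no reduction. → 10%.
Line B: viscose → 16.03; knitted → 16.03.02; bleached → 16.03.02.03. Scheduled 34%. quota on 16.03.02.03 open → in-quota 22%; Lindmar agreement on 16.03.01.01: 16.03.02.03 not covered. → 22%.
Line C: viscose → 16.03; nonwoven → 16.03.01; dyed → 16.03.01.01. Scheduled 32%. Lindmar agreement on 16.03.01.01: RVC ≥ 45% → 16% available; preferential 16%. → 16%.
Line D: wool → 16.02; knitted → 16.02.01; printed → 16.02.01.01. Scheduled 19%. Javaros agreement on 16.02.03.03: 16.02.01.01 not covered. → 19%.
Sum: 10% + 22% + 16% + 19% = 67%.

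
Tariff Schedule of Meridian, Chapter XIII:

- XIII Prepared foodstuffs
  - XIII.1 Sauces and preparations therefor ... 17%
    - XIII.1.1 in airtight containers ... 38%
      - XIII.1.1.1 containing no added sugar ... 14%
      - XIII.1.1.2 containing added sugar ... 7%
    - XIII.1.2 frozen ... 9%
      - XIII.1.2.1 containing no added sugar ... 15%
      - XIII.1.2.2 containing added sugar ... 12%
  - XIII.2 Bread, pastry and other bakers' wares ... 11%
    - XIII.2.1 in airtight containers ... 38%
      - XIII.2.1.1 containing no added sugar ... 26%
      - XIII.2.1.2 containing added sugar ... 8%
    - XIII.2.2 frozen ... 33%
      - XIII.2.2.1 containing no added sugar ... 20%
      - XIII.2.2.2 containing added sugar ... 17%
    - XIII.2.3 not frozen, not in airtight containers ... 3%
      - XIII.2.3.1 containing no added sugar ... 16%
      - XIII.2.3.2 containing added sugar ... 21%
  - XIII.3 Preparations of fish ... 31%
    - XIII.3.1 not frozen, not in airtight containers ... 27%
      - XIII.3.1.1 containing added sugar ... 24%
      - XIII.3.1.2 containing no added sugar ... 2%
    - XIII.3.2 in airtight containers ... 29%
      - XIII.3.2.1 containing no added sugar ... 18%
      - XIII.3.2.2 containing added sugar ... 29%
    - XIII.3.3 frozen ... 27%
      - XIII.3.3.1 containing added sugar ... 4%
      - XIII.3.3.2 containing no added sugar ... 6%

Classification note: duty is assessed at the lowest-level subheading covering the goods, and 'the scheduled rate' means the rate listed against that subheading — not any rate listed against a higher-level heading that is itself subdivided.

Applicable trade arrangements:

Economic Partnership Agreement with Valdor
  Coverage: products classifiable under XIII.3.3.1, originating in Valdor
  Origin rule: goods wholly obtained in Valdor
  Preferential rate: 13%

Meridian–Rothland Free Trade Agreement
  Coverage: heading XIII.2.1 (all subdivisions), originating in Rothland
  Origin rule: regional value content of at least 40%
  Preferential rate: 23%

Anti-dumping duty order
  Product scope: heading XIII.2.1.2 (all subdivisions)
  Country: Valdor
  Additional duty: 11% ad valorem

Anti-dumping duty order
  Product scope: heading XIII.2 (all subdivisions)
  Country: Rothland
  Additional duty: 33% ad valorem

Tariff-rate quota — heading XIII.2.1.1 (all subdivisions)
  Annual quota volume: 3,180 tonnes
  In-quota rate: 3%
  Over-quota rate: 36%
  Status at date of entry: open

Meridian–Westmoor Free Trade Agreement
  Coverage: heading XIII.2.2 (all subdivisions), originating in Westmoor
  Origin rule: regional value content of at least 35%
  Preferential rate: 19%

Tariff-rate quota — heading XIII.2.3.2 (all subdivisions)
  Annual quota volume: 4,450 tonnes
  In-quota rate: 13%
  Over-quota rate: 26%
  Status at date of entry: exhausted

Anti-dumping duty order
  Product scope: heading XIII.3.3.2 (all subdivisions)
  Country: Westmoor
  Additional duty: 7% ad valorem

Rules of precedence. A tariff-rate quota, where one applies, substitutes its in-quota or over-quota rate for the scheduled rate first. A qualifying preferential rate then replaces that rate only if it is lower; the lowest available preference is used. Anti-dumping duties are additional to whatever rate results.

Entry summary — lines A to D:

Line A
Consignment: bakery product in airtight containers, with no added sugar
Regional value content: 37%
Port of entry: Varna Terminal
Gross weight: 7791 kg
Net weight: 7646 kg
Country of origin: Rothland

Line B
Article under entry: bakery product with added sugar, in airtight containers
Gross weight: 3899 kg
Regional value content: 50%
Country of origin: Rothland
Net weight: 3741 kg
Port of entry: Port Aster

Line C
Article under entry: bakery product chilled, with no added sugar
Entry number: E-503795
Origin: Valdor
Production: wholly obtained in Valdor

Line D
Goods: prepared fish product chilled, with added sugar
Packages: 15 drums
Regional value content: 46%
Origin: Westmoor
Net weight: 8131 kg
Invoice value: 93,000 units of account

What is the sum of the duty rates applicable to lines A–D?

Line A: bakery product → XIII.2; in airtight containers → XIII.2.1; with no added sugar → XIII.2.1.1. Scheduled 26%. quota on XIII.2.1.1 open → in-quota 3%; Rothland agreement on XIII.2.1: RVC < 40%; anti-dumping (Rothland, XIII.2): +33%; total 3% + 33% = 36%. → 36%.
Line B: bakery product → XIII.2; in airtight containers → XIII.2.1; with added sugar → XIII.2.1.2. Scheduled 8%. Rothland agreement on XIII.2.1: RVC ≥ 40% → 23% available; preference 23% not lower than 8% → no reduction; anti-dumping (Rothland, XIII.2): +33%; total 8% + 33% = 41%. → 41%.
Line C: bakery product → XIII.2; chilled → XIII.2.3; with no added sugar → XIII.2.3.1. Scheduled 16%. Valdor agreement on XIII.3.3.1: XIII.2.3.1 not covered. → 16%.
Line D: prepared fish product → XIII.3; chilled → XIII.3.1; with added sugar → XIII.3.1.1. Scheduled 24%. Westmoor agreement on XIII.2.2: XIII.3.1.1 not covered. → 24%.
Sum: 36% + 41% + 16% + 24% = 117%.

117%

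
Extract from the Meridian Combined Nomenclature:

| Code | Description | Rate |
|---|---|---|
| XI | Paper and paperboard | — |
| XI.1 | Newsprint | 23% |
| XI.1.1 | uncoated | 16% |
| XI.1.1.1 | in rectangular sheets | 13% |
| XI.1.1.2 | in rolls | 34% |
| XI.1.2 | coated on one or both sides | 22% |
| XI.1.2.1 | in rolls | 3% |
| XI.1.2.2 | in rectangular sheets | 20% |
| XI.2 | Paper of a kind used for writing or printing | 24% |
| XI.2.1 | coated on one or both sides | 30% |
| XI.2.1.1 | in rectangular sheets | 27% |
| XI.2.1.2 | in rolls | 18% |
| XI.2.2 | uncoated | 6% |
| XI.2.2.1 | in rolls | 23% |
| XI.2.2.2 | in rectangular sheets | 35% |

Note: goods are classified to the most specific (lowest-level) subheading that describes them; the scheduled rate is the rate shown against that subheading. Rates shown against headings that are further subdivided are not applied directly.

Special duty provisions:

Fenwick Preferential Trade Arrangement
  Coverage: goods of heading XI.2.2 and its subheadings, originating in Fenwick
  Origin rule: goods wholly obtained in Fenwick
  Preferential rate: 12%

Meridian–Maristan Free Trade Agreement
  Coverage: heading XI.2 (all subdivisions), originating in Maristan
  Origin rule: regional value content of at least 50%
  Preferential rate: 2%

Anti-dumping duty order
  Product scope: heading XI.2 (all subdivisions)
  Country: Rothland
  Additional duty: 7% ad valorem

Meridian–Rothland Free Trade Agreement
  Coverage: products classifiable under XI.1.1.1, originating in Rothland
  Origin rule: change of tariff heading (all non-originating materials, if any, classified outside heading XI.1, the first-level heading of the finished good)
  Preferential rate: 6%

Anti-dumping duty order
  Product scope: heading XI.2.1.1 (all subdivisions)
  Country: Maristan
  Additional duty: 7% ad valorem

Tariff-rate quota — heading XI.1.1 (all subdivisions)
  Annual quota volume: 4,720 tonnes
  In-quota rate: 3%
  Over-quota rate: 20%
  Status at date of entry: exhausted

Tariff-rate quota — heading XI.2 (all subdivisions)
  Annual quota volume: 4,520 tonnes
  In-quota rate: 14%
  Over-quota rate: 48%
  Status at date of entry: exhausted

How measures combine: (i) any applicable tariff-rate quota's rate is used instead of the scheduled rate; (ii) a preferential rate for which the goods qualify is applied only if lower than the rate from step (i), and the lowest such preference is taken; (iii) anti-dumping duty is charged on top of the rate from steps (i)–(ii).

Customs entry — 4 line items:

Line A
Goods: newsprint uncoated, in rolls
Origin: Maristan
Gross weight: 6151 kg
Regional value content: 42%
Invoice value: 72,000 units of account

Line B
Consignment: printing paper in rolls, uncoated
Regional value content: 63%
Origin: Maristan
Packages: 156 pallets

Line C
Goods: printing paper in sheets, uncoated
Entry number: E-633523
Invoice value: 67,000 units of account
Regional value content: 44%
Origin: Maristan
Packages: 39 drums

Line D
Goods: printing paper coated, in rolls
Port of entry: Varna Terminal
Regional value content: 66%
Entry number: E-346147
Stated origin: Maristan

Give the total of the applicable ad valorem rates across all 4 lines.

Line A: newsprint → XI.1; uncoated → XI.1.1; in rolls → XI.1.1.2. Scheduled 34%. quota on XI.1.1 exhausted → over-quota 20%; Maristan agreement on XI.2: XI.1.1.2 not covered. → 20%.
Line B: printing paper → XI.2; uncoated → XI.2.2; in rolls → XI.2.2.1. Scheduled 23%. quota on XI.2 exhausted → over-quota 48%; Maristan agreement on XI.2: RVC ≥ 50% → 2% available; preferential 2%. → 2%.
Line C: printing paper → XI.2; uncoated → XI.2.2; in sheets → XI.2.2.2. Scheduled 35%. quota on XI.2 exhausted → over-quota 48%; Maristan agreement on XI.2: RVC < 50%. → 48%.
Line D: printing paper → XI.2; coated → XI.2.1; in rolls → XI.2.1.2. Scheduled 18%. quota on XI.2 exhausted → over-quota 48%; Maristan agreement on XI.2: RVC ≥ 50% → 2% available; preferential 2%. → 2%.
Sum: 20% + 2% + 48% + 2% = 72%.

72%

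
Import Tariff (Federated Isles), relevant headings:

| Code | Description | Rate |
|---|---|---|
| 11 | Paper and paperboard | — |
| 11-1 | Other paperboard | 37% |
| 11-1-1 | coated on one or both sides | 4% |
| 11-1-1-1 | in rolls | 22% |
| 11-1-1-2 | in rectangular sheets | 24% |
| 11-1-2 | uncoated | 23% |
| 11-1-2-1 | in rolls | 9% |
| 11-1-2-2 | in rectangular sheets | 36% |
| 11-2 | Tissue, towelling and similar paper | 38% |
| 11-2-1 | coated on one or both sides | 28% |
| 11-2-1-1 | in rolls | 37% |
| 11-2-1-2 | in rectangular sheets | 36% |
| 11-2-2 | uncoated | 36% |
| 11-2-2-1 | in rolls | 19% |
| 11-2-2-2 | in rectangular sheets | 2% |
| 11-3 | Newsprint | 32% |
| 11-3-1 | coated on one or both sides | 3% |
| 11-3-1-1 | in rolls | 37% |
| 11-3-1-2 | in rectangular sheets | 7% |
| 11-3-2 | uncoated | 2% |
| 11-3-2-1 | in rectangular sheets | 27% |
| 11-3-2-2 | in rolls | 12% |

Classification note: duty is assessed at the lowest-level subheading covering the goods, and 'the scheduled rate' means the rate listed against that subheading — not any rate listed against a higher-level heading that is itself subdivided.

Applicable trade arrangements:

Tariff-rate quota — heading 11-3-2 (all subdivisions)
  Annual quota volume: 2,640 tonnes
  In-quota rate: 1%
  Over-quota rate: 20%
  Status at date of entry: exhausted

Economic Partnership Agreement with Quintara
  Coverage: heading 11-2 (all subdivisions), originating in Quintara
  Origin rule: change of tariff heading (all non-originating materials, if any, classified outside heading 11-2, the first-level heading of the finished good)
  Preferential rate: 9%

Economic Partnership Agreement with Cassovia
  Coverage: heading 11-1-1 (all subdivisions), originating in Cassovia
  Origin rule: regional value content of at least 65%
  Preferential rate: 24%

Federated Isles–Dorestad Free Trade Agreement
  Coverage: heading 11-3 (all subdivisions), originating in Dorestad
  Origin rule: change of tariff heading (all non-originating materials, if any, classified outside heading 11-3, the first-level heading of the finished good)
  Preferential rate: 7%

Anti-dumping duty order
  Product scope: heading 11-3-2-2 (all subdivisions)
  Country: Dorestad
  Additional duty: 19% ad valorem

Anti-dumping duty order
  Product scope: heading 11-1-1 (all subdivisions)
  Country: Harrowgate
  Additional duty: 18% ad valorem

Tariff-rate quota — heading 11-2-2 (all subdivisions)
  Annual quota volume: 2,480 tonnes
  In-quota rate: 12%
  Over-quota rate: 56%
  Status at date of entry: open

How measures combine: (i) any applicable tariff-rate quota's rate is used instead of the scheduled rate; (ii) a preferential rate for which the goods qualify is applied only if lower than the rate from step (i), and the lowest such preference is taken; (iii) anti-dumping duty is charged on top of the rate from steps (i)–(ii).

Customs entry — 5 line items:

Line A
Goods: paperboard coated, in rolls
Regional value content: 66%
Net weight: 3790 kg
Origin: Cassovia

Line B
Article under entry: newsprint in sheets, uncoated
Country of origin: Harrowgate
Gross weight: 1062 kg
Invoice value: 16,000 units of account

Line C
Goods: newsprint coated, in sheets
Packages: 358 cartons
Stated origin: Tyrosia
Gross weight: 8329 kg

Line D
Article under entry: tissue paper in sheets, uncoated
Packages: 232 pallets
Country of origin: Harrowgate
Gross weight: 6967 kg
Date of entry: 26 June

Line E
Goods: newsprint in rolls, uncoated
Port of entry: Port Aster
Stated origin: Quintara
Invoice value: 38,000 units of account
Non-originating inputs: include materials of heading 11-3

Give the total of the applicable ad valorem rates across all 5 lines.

Line A: paperboard → 11-1; coated → 11-1-1; in rolls → 11-1-1-1. Scheduled 22%. Cassovia agreement on 11-1-1: RVC ≥ 65% → 24% available; preference 24% not lower than 22% → no reduction. → 22%.
Line B: newsprint → 11-3; uncoated → 11-3-2; in sheets → 11-3-2-1. Scheduled 27%. quota on 11-3-2 exhausted → over-quota 20%. → 20%.
Line C: newsprint → 11-3; coated → 11-3-1; in sheets → 11-3-1-2. Scheduled 7%. No special measure applies. → 7%.
Line D: tissue paper → 11-2; uncoated → 11-2-2; in sheets → 11-2-2-2. Scheduled 2%. quota on 11-2-2 open → in-quota 12%. → 12%.
Line E: newsprint → 11-3; uncoated → 11-3-2; in rolls → 11-3-2-2. Scheduled 12%. quota on 11-3-2 exhausted → over-quota 20%; Quintara agreement on 11-2: 11-3-2-2 not covered. → 20%.
Sum: 22% + 20% + 7% + 12% + 20% = 81%.

81%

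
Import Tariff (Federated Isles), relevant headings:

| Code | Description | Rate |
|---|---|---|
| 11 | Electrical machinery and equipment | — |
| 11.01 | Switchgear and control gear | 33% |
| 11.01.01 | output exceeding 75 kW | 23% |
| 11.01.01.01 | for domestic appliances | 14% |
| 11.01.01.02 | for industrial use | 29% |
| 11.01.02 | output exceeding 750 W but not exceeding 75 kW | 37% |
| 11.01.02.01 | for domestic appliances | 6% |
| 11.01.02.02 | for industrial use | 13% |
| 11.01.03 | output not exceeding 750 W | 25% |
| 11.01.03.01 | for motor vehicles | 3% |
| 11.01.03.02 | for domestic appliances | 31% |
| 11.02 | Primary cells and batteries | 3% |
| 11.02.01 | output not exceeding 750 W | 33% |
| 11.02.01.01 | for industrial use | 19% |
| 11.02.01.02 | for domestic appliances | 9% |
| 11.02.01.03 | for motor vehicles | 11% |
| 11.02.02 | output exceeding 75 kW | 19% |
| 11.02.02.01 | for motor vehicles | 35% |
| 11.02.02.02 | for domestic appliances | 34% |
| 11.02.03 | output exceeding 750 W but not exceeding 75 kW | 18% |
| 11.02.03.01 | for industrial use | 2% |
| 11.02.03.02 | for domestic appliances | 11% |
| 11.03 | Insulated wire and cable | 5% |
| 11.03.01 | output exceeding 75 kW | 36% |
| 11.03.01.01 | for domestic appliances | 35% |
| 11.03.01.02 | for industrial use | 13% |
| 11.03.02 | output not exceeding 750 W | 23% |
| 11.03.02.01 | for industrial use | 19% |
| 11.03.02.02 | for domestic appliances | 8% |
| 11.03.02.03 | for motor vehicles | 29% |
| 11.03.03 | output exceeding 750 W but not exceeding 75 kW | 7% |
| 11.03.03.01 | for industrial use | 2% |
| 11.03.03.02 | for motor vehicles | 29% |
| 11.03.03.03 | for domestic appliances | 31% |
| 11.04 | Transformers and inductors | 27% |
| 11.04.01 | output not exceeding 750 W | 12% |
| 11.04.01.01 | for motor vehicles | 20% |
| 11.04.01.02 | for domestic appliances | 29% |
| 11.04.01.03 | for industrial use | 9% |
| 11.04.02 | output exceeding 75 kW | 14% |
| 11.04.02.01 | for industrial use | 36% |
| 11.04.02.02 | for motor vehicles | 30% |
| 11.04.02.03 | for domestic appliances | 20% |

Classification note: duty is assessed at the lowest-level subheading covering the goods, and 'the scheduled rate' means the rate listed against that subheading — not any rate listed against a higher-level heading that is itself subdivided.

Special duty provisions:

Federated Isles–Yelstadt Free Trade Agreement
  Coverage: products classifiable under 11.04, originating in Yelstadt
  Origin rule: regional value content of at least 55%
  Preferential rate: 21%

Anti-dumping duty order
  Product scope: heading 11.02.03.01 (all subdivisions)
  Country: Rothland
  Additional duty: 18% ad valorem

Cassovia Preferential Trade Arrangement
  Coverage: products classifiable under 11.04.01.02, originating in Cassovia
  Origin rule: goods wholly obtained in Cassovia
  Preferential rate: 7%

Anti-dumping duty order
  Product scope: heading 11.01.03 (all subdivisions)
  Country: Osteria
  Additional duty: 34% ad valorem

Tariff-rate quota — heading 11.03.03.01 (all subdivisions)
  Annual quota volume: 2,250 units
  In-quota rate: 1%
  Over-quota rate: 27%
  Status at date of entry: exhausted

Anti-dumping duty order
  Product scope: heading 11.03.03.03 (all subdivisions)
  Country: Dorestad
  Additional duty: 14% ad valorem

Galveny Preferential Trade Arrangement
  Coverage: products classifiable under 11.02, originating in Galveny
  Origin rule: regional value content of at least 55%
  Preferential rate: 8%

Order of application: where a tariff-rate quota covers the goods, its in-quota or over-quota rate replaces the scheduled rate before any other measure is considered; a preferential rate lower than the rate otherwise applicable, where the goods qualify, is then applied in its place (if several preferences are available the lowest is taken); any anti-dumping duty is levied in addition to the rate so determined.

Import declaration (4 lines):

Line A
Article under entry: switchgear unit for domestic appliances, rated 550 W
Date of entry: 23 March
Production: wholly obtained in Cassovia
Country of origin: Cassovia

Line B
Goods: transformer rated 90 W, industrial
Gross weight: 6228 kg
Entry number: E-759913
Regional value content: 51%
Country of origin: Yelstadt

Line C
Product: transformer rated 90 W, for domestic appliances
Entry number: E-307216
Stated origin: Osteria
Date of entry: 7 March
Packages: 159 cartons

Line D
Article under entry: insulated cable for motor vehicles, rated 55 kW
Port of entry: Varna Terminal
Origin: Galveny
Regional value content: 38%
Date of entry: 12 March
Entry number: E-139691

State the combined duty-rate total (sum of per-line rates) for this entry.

Line A: switchgear unit → 11.01; rated 550 W → 11.01.03; for domestic appliances → 11.01.03.02. Scheduled 31%. Cassovia agreement on 11.04.01.02: 11.01.03.02 not covered. → 31%.
Line B: transformer → 11.04; rated 90 W → 11.04.01; industrial → 11.04.01.03. Scheduled 9%. Yelstadt agreement on 11.04: RVC < 55%. → 9%.
Line C: transformer → 11.04; rated 90 W → 11.04.01; for domestic appliances → 11.04.01.02. Scheduled 29%. No special measure applies. → 29%.
Line D: insulated cable → 11.03; rated 55 kW → 11.03.03; for motor vehicles → 11.03.03.02. Scheduled 29%. Galveny agreement on 11.02: 11.03.03.02 not covered. → 29%.
Sum: 31% + 9% + 29% + 29% = 98%.

98%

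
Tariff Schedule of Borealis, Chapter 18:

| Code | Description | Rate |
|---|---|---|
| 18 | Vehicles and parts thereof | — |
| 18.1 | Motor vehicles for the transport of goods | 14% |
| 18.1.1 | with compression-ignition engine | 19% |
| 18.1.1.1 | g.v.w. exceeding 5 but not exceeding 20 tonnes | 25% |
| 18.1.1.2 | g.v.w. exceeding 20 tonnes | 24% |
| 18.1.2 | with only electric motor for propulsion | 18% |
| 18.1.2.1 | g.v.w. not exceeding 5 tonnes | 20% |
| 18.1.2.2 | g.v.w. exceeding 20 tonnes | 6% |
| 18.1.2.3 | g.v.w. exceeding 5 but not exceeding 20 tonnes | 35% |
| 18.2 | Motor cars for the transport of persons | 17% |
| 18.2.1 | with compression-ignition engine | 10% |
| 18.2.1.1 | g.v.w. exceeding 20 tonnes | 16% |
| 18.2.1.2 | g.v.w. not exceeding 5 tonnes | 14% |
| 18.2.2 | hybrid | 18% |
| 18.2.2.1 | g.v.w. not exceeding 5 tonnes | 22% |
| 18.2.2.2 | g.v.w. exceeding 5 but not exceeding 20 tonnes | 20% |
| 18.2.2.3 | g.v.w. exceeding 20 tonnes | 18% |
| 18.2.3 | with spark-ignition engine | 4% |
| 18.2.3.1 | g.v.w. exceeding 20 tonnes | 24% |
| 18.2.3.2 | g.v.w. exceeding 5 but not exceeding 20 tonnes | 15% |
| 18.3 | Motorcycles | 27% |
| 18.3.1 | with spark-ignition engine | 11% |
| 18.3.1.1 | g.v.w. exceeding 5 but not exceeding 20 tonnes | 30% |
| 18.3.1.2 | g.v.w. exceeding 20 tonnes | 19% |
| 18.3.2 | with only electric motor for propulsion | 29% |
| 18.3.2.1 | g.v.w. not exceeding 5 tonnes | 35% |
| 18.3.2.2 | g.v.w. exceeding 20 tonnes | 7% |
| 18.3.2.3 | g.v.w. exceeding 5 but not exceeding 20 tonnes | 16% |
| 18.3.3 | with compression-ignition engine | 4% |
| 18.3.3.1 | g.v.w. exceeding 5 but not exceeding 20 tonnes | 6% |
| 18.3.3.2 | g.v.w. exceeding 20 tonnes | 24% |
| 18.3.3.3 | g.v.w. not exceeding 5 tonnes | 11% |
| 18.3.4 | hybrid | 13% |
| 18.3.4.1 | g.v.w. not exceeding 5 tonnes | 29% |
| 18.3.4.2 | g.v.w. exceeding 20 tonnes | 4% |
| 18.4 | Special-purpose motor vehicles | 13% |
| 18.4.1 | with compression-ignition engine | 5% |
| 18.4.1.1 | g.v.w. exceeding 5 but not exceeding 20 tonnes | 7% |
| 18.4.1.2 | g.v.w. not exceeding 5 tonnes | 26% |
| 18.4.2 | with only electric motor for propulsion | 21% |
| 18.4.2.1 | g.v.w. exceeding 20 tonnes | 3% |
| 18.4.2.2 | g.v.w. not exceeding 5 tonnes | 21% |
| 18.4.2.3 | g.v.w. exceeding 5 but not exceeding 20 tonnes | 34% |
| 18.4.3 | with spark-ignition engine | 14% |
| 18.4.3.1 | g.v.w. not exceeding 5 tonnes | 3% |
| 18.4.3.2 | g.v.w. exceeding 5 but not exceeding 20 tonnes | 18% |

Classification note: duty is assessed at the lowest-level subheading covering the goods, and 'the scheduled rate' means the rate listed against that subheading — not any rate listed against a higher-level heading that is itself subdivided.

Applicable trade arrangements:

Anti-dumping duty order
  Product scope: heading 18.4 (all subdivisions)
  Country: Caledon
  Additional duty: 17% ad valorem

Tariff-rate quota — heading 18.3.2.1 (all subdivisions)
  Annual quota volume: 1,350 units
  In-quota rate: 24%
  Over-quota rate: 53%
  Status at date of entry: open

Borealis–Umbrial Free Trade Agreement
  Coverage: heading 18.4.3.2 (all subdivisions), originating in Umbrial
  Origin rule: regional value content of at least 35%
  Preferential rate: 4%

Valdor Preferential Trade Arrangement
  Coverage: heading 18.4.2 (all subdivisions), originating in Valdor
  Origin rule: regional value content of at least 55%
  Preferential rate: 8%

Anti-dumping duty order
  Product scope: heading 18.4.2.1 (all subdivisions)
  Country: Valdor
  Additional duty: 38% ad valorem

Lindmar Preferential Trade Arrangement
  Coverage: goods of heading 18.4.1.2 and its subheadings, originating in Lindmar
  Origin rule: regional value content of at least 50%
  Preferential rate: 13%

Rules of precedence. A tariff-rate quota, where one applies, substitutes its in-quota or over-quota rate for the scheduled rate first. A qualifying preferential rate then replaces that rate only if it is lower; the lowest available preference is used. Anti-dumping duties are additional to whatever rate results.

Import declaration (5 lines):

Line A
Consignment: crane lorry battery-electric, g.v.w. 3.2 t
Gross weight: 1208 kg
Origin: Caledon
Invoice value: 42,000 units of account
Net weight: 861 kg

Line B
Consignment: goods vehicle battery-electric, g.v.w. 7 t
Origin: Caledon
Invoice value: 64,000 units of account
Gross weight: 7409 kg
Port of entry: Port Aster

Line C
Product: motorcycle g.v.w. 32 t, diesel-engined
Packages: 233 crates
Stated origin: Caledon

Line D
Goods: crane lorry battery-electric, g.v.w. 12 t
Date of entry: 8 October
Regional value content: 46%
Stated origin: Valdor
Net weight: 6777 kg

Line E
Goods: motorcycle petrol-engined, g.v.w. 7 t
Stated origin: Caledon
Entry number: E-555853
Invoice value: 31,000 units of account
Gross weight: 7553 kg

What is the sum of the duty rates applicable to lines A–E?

161%

Line A: crane lorry → 18.4; battery-electric → 18.4.2; g.v.w. 3.2 t → 18.4.2.2. Scheduled 21%. anti-dumping (Caledon, 18.4): +17%; total 21% + 17% = 38%. → 38%.
Line B: goods vehicle → 18.1; battery-electric → 18.1.2; g.v.w. 7 t → 18.1.2.3. Scheduled 35%. No special measure applies. → 35%.
Line C: motorcycle → 18.3; diesel-engined → 18.3.3; g.v.w. 32 t → 18.3.3.2. Scheduled 24%. No special measure applies. → 24%.
Line D: crane lorry → 18.4; battery-electric → 18.4.2; g.v.w. 12 t → 18.4.2.3. Scheduled 34%. Valdor agreement on 18.4.2: RVC < 55%. → 34%.
Line E: motorcycle → 18.3; petrol-engined → 18.3.1; g.v.w. 7 t → 18.3.1.1. Scheduled 30%. No special measure applies. → 30%.
Sum: 38% + 35% + 24% + 34% + 30% = 161%.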